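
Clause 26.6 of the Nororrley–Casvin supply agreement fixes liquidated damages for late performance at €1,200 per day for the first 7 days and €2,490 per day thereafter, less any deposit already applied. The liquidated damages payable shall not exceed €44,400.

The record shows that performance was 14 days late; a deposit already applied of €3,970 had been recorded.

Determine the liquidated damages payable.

€21,860

First 7 days: 7 × €1,200 = €8,400
Remaining days: (14 − 7) × €2,490 = €17,430
Accrued per-day damages: €8,400 + €17,430 = €25,830
Less deposit already applied: €25,830 − €3,970 = €21,860
Cap at €44,400: €21,860 is within the cap, no reduction.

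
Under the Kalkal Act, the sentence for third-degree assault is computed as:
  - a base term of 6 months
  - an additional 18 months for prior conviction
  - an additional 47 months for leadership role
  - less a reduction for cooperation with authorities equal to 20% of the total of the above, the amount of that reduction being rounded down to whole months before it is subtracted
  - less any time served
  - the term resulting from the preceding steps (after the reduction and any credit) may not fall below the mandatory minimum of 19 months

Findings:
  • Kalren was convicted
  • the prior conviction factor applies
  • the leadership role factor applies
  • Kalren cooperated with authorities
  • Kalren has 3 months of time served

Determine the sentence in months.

54 months

Prior conviction enhancement: +18 months
Leadership role enhancement: +47 months
Adjusted term: 6 months + 18 months + 47 months = 71 months
Cooperation with authorities reduction: 20% of 71 months = 14 months (rounded down)
After reduction: 71 − 14 = 57 months
Less time served: 57 months − 3 months = 54 months
Minimum 19 months: 54 months meets the minimum, no increase.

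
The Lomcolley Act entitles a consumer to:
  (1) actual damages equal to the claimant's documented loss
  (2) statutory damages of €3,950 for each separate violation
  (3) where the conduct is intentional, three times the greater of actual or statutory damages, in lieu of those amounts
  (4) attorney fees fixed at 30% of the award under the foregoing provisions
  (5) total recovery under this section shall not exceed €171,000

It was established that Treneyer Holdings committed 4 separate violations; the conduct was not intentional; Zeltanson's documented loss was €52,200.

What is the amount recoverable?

€88,400

Statutory damages: 4 × €3,950 = €15,800
Conduct not intentional: the in-lieu enhancement does not apply.
Actual plus statutory damages: €52,200 + €15,800 = €68,000
Attorney fees: 30% of €68,000 = €20,400
Total before cap: €68,000 + €20,400 = €88,400
Cap at €171,000: €88,400 is within the cap, no reduction.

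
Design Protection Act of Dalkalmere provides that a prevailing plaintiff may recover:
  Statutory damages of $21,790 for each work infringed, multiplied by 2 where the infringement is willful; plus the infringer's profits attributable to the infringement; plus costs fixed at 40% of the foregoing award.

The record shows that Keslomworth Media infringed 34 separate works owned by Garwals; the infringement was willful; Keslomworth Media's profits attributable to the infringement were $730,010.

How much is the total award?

Statutory damages: 34 × $21,790 = $740,860
Doubled: 2 × $740,860 = $1,481,720
Combined award: $1,481,720 + $730,010 = $2,211,730
Costs: 40% of $2,211,730 = $884,692
Award plus costs: $2,211,730 + $884,692 = $3,096,422

$3,096,422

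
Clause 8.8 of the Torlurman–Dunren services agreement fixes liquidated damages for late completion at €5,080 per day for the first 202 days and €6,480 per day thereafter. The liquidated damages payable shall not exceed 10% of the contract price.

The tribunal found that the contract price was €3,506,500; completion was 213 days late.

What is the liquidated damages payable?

Liquidated damages: €350,650

First 202 days: 202 × €5,080 = €1,026,160
Remaining days: (213 − 202) × €6,480 = €71,280
Accrued per-day damages: €1,026,160 + €71,280 = €1,097,440
Cap: 10% of €3,506,500 = €350,650
Cap at €350,650: €1,097,440 exceeds the cap → €350,650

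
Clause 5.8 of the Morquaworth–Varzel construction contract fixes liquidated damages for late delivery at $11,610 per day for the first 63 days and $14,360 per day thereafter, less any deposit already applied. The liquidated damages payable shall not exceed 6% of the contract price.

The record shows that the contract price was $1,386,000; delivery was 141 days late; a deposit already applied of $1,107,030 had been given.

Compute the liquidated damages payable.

First 63 days: 63 × $11,610 = $731,430
Remaining days: (141 − 63) × $14,360 = $1,120,080
Accrued per-day damages: $731,430 + $1,120,080 = $1,851,510
Less deposit already applied: $1,851,510 − $1,107,030 = $744,480
Cap: 6% of $1,386,000 = $83,160
Cap at $83,160: $744,480 exceeds the cap → $83,160

$83,160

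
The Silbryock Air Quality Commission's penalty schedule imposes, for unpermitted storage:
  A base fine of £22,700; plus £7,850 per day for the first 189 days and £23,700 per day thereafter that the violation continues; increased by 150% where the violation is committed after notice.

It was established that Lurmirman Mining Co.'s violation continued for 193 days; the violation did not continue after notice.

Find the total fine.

£1,601,150

First 189 days: 189 × £7,850 = £1,483,650
Remaining days: (193 − 189) × £23,700 = £94,800
Per-day component: £1,483,650 + £94,800 = £1,578,450
Base plus per-day: £22,700 + £1,578,450 = £1,601,150
The violation did not continue after notice: no 150% increase.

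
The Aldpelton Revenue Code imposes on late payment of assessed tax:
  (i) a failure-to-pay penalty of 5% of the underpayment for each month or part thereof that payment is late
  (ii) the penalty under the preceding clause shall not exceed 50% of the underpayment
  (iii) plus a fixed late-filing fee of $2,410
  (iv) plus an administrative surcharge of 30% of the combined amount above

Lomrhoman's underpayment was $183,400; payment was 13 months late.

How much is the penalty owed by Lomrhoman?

$122,343

Accrued rate: 5% × 13 = 65%, capped at 50% → 50%
Failure-to-pay penalty: 50% of $183,400 = $91,700
Penalty before surcharge: $91,700 + $2,410 = $94,110
Administrative surcharge: 30% of $94,110 = $28,233
Total penalty: $94,110 + $28,233 = $122,343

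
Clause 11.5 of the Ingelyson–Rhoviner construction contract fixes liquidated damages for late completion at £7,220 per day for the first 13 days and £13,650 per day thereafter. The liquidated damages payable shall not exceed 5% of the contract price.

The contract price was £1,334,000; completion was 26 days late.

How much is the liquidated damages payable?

Liquidated damages: £66,700

First 13 days: 13 × £7,220 = £93,860
Remaining days: (26 − 13) × £13,650 = £177,450
Accrued per-day damages: £93,860 + £177,450 = £271,310
Cap: 5% of £1,334,000 = £66,700
Cap at £66,700: £271,310 exceeds the cap → £66,700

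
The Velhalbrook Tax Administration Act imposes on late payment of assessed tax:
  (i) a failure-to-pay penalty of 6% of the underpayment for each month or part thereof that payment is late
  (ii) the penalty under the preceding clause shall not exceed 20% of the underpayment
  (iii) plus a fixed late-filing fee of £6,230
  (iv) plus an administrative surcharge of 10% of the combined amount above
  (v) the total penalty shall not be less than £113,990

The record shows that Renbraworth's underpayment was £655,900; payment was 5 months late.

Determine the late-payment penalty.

£151,151

Accrued rate: 6% × 5 = 30%, capped at 20% → 20%
Failure-to-pay penalty: 20% of £655,900 = £131,180
Penalty before surcharge: £131,180 + £6,230 = £137,410
Administrative surcharge: 10% of £137,410 = £13,741
Total penalty: £137,410 + £13,741 = £151,151
Minimum £113,990: £151,151 meets the minimum, no increase.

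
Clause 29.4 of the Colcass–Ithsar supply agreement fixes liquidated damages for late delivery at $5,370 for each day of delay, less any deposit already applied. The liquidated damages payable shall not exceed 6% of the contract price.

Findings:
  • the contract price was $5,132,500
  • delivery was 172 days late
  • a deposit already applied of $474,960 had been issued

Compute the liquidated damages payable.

$307,950

Per-day damages: 172 × $5,370 = $923,640
Less deposit already applied: $923,640 − $474,960 = $448,680
Cap: 6% of $5,132,500 = $307,950
Cap at $307,950: $448,680 exceeds the cap → $307,950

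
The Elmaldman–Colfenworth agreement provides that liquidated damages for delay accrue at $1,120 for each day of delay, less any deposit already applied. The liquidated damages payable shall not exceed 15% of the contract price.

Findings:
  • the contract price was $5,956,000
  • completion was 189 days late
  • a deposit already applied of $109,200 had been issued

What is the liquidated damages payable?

$102,480

Per-day damages: 189 × $1,120 = $211,680
Less deposit already applied: $211,680 − $109,200 = $102,480
Cap: 15% of $5,956,000 = $893,400
Cap at $893,400: $102,480 is within the cap, no reduction.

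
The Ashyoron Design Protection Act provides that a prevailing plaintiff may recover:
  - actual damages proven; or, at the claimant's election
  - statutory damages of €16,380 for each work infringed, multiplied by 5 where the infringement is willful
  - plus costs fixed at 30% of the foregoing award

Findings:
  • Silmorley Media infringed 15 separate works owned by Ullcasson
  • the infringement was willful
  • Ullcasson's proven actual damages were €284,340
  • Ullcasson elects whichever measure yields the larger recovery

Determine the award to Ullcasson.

€1,597,050

Statutory damages: 15 × €16,380 = €245,700
Multiplied by 5: 5 × €245,700 = €1,228,500
Greater of actual damages (€284,340) or enhanced statutory damages (€1,228,500): €1,228,500
Costs: 30% of €1,228,500 = €368,550
Award plus costs: €1,228,500 + €368,550 = €1,597,050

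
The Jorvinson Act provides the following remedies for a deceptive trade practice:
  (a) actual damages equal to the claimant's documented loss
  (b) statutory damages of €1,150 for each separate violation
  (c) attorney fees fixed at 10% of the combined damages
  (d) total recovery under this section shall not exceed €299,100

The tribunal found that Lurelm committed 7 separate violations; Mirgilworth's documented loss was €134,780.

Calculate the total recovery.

Total recovery: €157,113

Statutory damages: 7 × €1,150 = €8,050
Combined damages: €134,780 + €8,050 = €142,830
Attorney fees: 10% of €142,830 = €14,283
Total before cap: €142,830 + €14,283 = €157,113
Cap at €299,100: €157,113 is within the cap, no reduction.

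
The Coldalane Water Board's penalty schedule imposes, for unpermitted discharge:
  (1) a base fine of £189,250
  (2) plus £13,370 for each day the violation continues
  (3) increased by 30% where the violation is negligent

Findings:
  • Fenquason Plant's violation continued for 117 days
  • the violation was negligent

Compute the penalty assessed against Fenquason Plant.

Per-day component: 117 × £13,370 = £1,564,290
Base plus per-day: £189,250 + £1,564,290 = £1,753,540
Enhancement: 30% of £1,753,540 = £526,062
Enhanced fine: £1,753,540 + £526,062 = £2,279,602

Civil penalty: £2,279,602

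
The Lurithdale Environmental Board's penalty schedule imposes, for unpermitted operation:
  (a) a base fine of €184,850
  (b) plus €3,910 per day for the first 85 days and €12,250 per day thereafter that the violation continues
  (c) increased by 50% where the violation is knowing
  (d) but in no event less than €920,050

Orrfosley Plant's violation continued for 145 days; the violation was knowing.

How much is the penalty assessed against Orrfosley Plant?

€1,878,300

First 85 days: 85 × €3,910 = €332,350
Remaining days: (145 − 85) × €12,250 = €735,000
Per-day component: €332,350 + €735,000 = €1,067,350
Base plus per-day: €184,850 + €1,067,350 = €1,252,200
Enhancement: 50% of €1,252,200 = €626,100
Enhanced fine: €1,252,200 + €626,100 = €1,878,300
Minimum €920,050: €1,878,300 meets the minimum, no increase.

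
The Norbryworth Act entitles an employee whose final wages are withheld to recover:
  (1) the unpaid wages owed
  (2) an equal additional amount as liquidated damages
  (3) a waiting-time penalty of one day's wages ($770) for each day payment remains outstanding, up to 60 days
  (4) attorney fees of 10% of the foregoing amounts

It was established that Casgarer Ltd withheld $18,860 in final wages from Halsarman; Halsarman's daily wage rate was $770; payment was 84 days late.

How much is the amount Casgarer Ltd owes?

Liquidated damages (equal amount): $18,860
Penalty days: min(84, 60) = 60
Waiting-time penalty: 60 × $770 = $46,200
Subtotal: $18,860 + $18,860 + $46,200 = $83,920
Attorney fees: 10% of $83,920 = $8,392
Total award: $83,920 + $8,392 = $92,312

$92,312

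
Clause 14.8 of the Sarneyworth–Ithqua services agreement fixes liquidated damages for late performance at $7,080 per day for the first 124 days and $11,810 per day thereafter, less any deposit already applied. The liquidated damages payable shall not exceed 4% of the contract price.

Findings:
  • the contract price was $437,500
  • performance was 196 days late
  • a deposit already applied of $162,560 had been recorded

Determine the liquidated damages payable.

First 124 days: 124 × $7,080 = $877,920
Remaining days: (196 − 124) × $11,810 = $850,320
Accrued per-day damages: $877,920 + $850,320 = $1,728,240
Less deposit already applied: $1,728,240 − $162,560 = $1,565,680
Cap: 4% of $437,500 = $17,500
Cap at $17,500: $1,565,680 exceeds the cap → $17,500

$17,500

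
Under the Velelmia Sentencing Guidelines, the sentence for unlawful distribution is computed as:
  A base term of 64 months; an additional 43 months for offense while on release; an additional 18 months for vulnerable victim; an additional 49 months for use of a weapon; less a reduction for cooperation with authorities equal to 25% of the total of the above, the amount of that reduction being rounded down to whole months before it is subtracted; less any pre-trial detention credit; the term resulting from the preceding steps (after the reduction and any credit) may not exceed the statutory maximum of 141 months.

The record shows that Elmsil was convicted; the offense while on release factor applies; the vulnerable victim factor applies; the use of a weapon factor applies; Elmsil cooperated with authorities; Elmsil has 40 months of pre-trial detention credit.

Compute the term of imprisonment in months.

91 months

Offense while on release enhancement: +43 months
Vulnerable victim enhancement: +18 months
Use of a weapon enhancement: +49 months
Adjusted term: 64 months + 43 months + 18 months + 49 months = 174 months
Cooperation with authorities reduction: 25% of 174 months = 43 months (rounded down)
After reduction: 174 − 43 = 131 months
Less pre-trial detention credit: 131 months − 40 months = 91 months
Cap at 141 months: 91 months is within the cap, no reduction.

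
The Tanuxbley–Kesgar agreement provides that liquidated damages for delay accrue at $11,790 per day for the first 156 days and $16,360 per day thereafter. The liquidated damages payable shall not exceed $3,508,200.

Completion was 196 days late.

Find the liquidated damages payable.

$2,493,640

First 156 days: 156 × $11,790 = $1,839,240
Remaining days: (196 − 156) × $16,360 = $654,400
Accrued per-day damages: $1,839,240 + $654,400 = $2,493,640
Cap at $3,508,200: $2,493,640 is within the cap, no reduction.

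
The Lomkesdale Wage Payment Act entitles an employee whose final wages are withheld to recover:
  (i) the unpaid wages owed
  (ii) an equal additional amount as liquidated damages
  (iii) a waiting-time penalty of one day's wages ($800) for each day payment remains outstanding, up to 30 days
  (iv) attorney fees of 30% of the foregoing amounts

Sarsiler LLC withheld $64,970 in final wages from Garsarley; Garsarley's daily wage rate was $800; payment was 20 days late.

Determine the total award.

Liquidated damages (equal amount): $64,970
Penalty days: min(20, 30) = 20
Waiting-time penalty: 20 × $800 = $16,000
Subtotal: $64,970 + $64,970 + $16,000 = $145,940
Attorney fees: 30% of $145,940 = $43,782
Total award: $145,940 + $43,782 = $189,722

$189,722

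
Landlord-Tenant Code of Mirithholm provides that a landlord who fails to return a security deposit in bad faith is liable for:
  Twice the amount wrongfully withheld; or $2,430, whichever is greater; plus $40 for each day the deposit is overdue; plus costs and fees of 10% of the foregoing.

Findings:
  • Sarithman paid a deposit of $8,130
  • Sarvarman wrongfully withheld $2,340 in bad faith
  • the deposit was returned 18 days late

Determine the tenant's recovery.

Doubled: 2 × $2,340 = $4,680
Minimum $2,430: $4,680 meets the minimum, no increase.
Late-return penalty: 18 × $40 = $720
Damages plus late penalty: $4,680 + $720 = $5,400
Costs and fees: 10% of $5,400 = $540
Total recovery: $5,400 + $540 = $5,940

Recovery: $5,940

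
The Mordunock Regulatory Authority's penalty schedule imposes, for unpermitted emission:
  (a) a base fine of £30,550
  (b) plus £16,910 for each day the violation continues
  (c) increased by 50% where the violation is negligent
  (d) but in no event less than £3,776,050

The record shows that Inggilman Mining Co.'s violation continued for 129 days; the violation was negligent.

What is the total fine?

Per-day component: 129 × £16,910 = £2,181,390
Base plus per-day: £30,550 + £2,181,390 = £2,211,940
Enhancement: 50% of £2,211,940 = £1,105,970
Enhanced fine: £2,211,940 + £1,105,970 = £3,317,910
Minimum £3,776,050: £3,317,910 is below the minimum → £3,776,050

£3,776,050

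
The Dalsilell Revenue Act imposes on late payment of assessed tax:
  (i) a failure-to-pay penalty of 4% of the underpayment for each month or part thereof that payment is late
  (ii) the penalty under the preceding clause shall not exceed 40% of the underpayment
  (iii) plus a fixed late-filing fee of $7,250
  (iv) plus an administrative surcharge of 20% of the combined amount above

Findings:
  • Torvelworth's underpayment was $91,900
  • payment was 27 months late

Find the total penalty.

$52,812

Accrued rate: 4% × 27 = 108%, capped at 40% → 40%
Failure-to-pay penalty: 40% of $91,900 = $36,760
Penalty before surcharge: $36,760 + $7,250 = $44,010
Administrative surcharge: 20% of $44,010 = $8,802
Total penalty: $44,010 + $8,802 = $52,812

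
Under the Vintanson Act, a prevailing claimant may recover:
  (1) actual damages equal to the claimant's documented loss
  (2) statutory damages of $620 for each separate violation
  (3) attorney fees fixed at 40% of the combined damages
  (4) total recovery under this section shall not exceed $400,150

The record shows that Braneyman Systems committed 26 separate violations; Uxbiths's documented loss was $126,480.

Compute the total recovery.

Total recovery: $199,640

Statutory damages: 26 × $620 = $16,120
Combined damages: $126,480 + $16,120 = $142,600
Attorney fees: 40% of $142,600 = $57,040
Total before cap: $142,600 + $57,040 = $199,640
Cap at $400,150: $199,640 is within the cap, no reduction.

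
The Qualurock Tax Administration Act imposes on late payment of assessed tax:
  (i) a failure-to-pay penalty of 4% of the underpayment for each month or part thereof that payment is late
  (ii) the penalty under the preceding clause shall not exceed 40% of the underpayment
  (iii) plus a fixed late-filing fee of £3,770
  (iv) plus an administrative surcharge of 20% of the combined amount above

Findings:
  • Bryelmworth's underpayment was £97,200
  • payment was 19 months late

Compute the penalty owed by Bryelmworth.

£51,180

Accrued rate: 4% × 19 = 76%, capped at 40% → 40%
Failure-to-pay penalty: 40% of £97,200 = £38,880
Penalty before surcharge: £38,880 + £3,770 = £42,650
Administrative surcharge: 20% of £42,650 = £8,530
Total penalty: £42,650 + £8,530 = £51,180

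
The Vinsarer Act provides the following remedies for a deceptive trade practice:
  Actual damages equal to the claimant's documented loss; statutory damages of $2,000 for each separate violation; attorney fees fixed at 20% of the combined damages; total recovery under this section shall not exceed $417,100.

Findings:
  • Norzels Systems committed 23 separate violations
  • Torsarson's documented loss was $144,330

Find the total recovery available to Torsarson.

Statutory damages: 23 × $2,000 = $46,000
Combined damages: $144,330 + $46,000 = $190,330
Attorney fees: 20% of $190,330 = $38,066
Total before cap: $190,330 + $38,066 = $228,396
Cap at $417,100: $228,396 is within the cap, no reduction.

$228,396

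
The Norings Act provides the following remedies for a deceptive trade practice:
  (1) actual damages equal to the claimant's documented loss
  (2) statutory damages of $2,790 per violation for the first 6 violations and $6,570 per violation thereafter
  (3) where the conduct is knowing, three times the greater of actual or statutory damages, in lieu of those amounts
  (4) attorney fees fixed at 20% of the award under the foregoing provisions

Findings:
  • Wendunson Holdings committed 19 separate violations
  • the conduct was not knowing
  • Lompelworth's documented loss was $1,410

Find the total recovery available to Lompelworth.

Total recovery: $124,272

First 6 violations: 6 × $2,790 = $16,740
Remaining violations: (19 − 6) × $6,570 = $85,410
Statutory damages: $16,740 + $85,410 = $102,150
Conduct not knowing: the in-lieu enhancement does not apply.
Actual plus statutory damages: $1,410 + $102,150 = $103,560
Attorney fees: 20% of $103,560 = $20,712
Total recovery: $103,560 + $20,712 = $124,272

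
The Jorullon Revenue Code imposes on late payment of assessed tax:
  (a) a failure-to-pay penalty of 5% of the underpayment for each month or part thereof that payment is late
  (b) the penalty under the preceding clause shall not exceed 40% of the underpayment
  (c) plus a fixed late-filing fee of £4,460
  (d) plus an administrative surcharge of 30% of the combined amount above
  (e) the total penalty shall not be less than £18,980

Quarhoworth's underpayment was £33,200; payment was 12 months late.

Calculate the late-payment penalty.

£23,062

Accrued rate: 5% × 12 = 60%, capped at 40% → 40%
Failure-to-pay penalty: 40% of £33,200 = £13,280
Penalty before surcharge: £13,280 + £4,460 = £17,740
Administrative surcharge: 30% of £17,740 = £5,322
Total penalty: £17,740 + £5,322 = £23,062
Minimum £18,980: £23,062 meets the minimum, no increase.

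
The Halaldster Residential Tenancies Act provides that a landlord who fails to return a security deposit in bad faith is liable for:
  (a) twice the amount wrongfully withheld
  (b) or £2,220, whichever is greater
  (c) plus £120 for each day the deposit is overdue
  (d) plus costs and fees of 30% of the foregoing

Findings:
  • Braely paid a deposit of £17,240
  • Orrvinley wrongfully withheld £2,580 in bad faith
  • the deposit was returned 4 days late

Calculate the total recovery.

£7,332

Doubled: 2 × £2,580 = £5,160
Minimum £2,220: £5,160 meets the minimum, no increase.
Late-return penalty: 4 × £120 = £480
Damages plus late penalty: £5,160 + £480 = £5,640
Costs and fees: 30% of £5,640 = £1,692
Total recovery: £5,640 + £1,692 = £7,332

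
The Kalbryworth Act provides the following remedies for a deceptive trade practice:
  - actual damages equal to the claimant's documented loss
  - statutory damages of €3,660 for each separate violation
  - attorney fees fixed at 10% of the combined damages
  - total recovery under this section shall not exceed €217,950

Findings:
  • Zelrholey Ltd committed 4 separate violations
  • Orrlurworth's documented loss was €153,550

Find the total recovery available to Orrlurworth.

€185,009

Statutory damages: 4 × €3,660 = €14,640
Combined damages: €153,550 + €14,640 = €168,190
Attorney fees: 10% of €168,190 = €16,819
Total before cap: €168,190 + €16,819 = €185,009
Cap at €217,950: €185,009 is within the cap, no reduction.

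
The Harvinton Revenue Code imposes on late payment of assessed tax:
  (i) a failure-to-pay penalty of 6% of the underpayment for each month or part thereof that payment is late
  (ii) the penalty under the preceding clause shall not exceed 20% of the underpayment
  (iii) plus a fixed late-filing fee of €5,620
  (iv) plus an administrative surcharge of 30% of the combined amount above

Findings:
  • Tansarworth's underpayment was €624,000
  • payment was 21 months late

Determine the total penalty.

€169,546

Accrued rate: 6% × 21 = 126%, capped at 20% → 20%
Failure-to-pay penalty: 20% of €624,000 = €124,800
Penalty before surcharge: €124,800 + €5,620 = €130,420
Administrative surcharge: 30% of €130,420 = €39,126
Total penalty: €130,420 + €39,126 = €169,546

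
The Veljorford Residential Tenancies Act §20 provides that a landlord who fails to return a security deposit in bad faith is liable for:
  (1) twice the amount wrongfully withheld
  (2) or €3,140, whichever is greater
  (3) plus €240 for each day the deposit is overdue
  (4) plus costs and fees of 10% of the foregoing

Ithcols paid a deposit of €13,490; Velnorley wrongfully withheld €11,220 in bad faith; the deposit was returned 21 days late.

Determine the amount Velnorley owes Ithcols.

Doubled: 2 × €11,220 = €22,440
Minimum €3,140: €22,440 meets the minimum, no increase.
Late-return penalty: 21 × €240 = €5,040
Damages plus late penalty: €22,440 + €5,040 = €27,480
Costs and fees: 10% of €27,480 = €2,748
Total recovery: €27,480 + €2,748 = €30,228

€30,228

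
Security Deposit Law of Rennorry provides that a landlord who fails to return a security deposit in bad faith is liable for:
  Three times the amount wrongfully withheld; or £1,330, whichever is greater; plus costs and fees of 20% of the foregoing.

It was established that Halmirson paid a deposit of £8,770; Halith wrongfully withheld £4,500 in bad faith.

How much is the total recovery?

Recovery: £16,200

Trebled: 3 × £4,500 = £13,500
Minimum £1,330: £13,500 meets the minimum, no increase.
Costs and fees: 20% of £13,500 = £2,700
Total recovery: £13,500 + £2,700 = £16,200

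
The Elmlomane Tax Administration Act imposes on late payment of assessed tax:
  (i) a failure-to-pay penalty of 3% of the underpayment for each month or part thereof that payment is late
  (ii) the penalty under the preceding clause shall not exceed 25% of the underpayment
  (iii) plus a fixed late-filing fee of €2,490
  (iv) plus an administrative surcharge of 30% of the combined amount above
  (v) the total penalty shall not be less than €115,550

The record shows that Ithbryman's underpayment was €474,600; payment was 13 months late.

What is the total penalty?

Penalty: €157,482

Accrued rate: 3% × 13 = 39%, capped at 25% → 25%
Failure-to-pay penalty: 25% of €474,600 = €118,650
Penalty before surcharge: €118,650 + €2,490 = €121,140
Administrative surcharge: 30% of €121,140 = €36,342
Total penalty: €121,140 + €36,342 = €157,482
Minimum €115,550: €157,482 meets the minimum, no increase.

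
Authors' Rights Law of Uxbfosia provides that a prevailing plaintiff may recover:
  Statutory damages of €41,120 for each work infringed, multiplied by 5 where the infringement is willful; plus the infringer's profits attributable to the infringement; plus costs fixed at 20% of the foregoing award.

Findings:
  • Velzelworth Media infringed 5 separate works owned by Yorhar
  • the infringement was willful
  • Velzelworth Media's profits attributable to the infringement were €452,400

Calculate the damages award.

Statutory damages: 5 × €41,120 = €205,600
Multiplied by 5: 5 × €205,600 = €1,028,000
Combined award: €1,028,000 + €452,400 = €1,480,400
Costs: 20% of €1,480,400 = €296,080
Award plus costs: €1,480,400 + €296,080 = €1,776,480

€1,776,480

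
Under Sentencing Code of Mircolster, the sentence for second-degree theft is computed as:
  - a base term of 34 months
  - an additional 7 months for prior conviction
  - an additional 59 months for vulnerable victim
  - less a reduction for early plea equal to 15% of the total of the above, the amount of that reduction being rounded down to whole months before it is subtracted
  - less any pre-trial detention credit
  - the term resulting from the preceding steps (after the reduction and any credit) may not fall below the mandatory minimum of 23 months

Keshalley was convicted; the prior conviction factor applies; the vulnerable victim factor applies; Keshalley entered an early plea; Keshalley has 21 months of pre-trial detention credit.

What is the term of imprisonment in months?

Prior conviction enhancement: +7 months
Vulnerable victim enhancement: +59 months
Adjusted term: 34 months + 7 months + 59 months = 100 months
Early plea reduction: 15% of 100 months = 15 months (rounded down)
After reduction: 100 − 15 = 85 months
Less pre-trial detention credit: 85 months − 21 months = 64 months
Minimum 23 months: 64 months meets the minimum, no increase.

64 months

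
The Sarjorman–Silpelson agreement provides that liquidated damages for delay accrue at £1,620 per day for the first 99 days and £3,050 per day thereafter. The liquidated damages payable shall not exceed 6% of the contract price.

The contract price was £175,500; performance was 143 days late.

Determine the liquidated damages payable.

£10,530

First 99 days: 99 × £1,620 = £160,380
Remaining days: (143 − 99) × £3,050 = £134,200
Accrued per-day damages: £160,380 + £134,200 = £294,580
Cap: 6% of £175,500 = £10,530
Cap at £10,530: £294,580 exceeds the cap → £10,530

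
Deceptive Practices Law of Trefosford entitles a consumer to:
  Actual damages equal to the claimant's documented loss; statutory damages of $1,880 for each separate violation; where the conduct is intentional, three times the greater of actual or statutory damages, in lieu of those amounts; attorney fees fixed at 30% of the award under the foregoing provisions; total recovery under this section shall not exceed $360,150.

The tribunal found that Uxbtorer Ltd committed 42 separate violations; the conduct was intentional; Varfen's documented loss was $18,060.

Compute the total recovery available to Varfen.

Statutory damages: 42 × $1,880 = $78,960
Greater of actual damages ($18,060) or statutory damages ($78,960): $78,960
Trebled: 3 × $78,960 = $236,880
Attorney fees: 30% of $236,880 = $71,064
Total before cap: $236,880 + $71,064 = $307,944
Cap at $360,150: $307,944 is within the cap, no reduction.

$307,944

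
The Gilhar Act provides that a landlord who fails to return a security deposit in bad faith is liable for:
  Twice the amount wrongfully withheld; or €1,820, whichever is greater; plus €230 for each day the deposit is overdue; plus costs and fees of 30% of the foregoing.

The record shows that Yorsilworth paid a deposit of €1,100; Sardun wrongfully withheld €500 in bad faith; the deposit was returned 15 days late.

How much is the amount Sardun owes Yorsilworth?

Recovery: €6,851

Doubled: 2 × €500 = €1,000
Minimum €1,820: €1,000 is below the minimum → €1,820
Late-return penalty: 15 × €230 = €3,450
Damages plus late penalty: €1,820 + €3,450 = €5,270
Costs and fees: 30% of €5,270 = €1,581
Total recovery: €5,270 + €1,581 = €6,851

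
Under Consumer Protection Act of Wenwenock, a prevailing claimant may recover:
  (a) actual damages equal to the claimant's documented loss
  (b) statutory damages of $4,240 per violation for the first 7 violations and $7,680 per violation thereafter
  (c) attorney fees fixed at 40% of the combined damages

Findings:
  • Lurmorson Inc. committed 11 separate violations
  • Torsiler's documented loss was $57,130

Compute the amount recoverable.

$164,542

First 7 violations: 7 × $4,240 = $29,680
Remaining violations: (11 − 7) × $7,680 = $30,720
Statutory damages: $29,680 + $30,720 = $60,400
Combined damages: $57,130 + $60,400 = $117,530
Attorney fees: 40% of $117,530 = $47,012
Total recovery: $117,530 + $47,012 = $164,542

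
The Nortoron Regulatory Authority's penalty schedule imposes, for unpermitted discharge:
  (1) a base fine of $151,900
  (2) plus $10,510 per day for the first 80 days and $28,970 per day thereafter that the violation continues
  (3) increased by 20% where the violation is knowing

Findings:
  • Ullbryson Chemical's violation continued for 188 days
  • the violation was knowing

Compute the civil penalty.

First 80 days: 80 × $10,510 = $840,800
Remaining days: (188 − 80) × $28,970 = $3,128,760
Per-day component: $840,800 + $3,128,760 = $3,969,560
Base plus per-day: $151,900 + $3,969,560 = $4,121,460
Enhancement: 20% of $4,121,460 = $824,292
Enhanced fine: $4,121,460 + $824,292 = $4,945,752

$4,945,752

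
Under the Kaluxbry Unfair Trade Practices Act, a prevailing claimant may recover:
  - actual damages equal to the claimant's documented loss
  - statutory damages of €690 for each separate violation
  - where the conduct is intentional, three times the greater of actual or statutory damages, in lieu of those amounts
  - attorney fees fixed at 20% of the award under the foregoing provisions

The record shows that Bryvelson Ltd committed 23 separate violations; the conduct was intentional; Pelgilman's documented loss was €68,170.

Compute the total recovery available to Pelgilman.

Statutory damages: 23 × €690 = €15,870
Greater of actual damages (€68,170) or statutory damages (€15,870): €68,170
Trebled: 3 × €68,170 = €204,510
Attorney fees: 20% of €204,510 = €40,902
Total recovery: €204,510 + €40,902 = €245,412

€245,412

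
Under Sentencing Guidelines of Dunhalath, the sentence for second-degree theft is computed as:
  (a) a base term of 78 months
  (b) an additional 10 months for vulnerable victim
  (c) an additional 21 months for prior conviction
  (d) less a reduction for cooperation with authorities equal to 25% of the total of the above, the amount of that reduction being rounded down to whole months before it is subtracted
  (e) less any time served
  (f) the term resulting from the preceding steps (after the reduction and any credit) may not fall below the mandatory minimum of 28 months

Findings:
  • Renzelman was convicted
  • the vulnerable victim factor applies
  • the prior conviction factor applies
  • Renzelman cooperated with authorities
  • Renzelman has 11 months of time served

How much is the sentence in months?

71 months

Vulnerable victim enhancement: +10 months
Prior conviction enhancement: +21 months
Adjusted term: 78 months + 10 months + 21 months = 109 months
Cooperation with authorities reduction: 25% of 109 months = 27 months (rounded down)
After reduction: 109 − 27 = 82 months
Less time served: 82 months − 11 months = 71 months
Minimum 28 months: 71 months meets the minimum, no increase.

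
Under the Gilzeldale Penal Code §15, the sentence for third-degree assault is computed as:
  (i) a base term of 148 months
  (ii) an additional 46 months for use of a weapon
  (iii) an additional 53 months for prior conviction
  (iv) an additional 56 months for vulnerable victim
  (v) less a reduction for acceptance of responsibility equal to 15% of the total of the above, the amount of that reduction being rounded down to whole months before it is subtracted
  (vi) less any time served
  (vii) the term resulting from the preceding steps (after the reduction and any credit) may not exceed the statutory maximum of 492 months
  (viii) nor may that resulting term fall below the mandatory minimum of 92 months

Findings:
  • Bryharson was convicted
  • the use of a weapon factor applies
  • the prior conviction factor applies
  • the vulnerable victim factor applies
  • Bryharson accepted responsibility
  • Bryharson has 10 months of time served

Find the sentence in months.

Sentence: 248 months

Use of a weapon enhancement: +46 months
Prior conviction enhancement: +53 months
Vulnerable victim enhancement: +56 months
Adjusted term: 148 months + 46 months + 53 months + 56 months = 303 months
Acceptance of responsibility reduction: 15% of 303 months = 45 months (rounded down)
After reduction: 303 − 45 = 258 months
Less time served: 258 months − 10 months = 248 months
Cap at 492 months: 248 months is within the cap, no reduction.
Minimum 92 months: 248 months meets the minimum, no increase.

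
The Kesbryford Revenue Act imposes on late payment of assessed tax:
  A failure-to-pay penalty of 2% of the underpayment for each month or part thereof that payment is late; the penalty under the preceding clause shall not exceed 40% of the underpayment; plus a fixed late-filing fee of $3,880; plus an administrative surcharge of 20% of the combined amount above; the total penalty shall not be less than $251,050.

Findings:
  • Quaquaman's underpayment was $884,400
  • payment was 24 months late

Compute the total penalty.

Accrued rate: 2% × 24 = 48%, capped at 40% → 40%
Failure-to-pay penalty: 40% of $884,400 = $353,760
Penalty before surcharge: $353,760 + $3,880 = $357,640
Administrative surcharge: 20% of $357,640 = $71,528
Total penalty: $357,640 + $71,528 = $429,168
Minimum $251,050: $429,168 meets the minimum, no increase.

$429,168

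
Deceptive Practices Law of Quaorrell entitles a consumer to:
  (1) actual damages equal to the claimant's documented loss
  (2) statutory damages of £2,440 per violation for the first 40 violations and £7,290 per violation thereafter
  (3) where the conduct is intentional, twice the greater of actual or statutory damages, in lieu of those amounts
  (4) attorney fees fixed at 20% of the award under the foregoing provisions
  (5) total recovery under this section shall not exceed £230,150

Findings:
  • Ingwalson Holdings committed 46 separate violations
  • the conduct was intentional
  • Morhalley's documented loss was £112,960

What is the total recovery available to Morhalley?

£230,150

First 40 violations: 40 × £2,440 = £97,600
Remaining violations: (46 − 40) × £7,290 = £43,740
Statutory damages: £97,600 + £43,740 = £141,340
Greater of actual damages (£112,960) or statutory damages (£141,340): £141,340
Doubled: 2 × £141,340 = £282,680
Attorney fees: 20% of £282,680 = £56,536
Total before cap: £282,680 + £56,536 = £339,216
Cap at £230,150: £339,216 exceeds the cap → £230,150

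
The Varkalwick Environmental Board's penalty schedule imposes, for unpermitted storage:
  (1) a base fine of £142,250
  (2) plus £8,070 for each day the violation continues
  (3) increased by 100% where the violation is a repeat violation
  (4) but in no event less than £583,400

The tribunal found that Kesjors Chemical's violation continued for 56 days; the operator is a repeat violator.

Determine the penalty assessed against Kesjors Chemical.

£1,188,340

Per-day component: 56 × £8,070 = £451,920
Base plus per-day: £142,250 + £451,920 = £594,170
Enhancement: 100% of £594,170 = £594,170
Enhanced fine: £594,170 + £594,170 = £1,188,340
Minimum £583,400: £1,188,340 meets the minimum, no increase.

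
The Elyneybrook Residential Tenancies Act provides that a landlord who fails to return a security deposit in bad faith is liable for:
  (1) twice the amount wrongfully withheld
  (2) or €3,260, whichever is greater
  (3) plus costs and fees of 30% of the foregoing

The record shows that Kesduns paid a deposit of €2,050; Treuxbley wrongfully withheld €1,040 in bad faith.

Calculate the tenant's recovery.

Doubled: 2 × €1,040 = €2,080
Minimum €3,260: €2,080 is below the minimum → €3,260
Costs and fees: 30% of €3,260 = €978
Total recovery: €3,260 + €978 = €4,238

€4,238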